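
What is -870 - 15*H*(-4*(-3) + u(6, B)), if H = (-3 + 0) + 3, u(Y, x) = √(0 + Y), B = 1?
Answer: -870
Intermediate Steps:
u(Y, x) = √Y
H = 0 (H = -3 + 3 = 0)
-870 - 15*H*(-4*(-3) + u(6, B)) = -870 - 15*0*(-4*(-3) + √6) = -870 - 0*(12 + √6) = -870 - 1*0 = -870 + 0 = -870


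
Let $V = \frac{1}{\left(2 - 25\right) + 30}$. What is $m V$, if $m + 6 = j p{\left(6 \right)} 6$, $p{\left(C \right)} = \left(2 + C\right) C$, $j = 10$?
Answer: $\frac{2874}{7} \approx 410.57$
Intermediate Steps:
$p{\left(C \right)} = C \left(2 + C\right)$
$m = 2874$ ($m = -6 + 10 \cdot 6 \left(2 + 6\right) 6 = -6 + 10 \cdot 6 \cdot 8 \cdot 6 = -6 + 10 \cdot 48 \cdot 6 = -6 + 480 \cdot 6 = -6 + 2880 = 2874$)
$V = \frac{1}{7}$ ($V = \frac{1}{\left(2 - 25\right) + 30} = \frac{1}{-23 + 30} = \frac{1}{7} \approx 0.14286$)
$m V = 2874 \cdot \frac{1}{7} = \frac{2874}{7}$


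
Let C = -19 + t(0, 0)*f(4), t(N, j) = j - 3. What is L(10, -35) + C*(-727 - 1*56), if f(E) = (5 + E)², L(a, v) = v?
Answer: 205111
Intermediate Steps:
t(N, j) = -3 + j
C = -262 (C = -19 + (-3 + 0)*(5 + 4)² = -19 - 3*9² = -19 - 3*81 = -19 - 243 = -262)
L(10, -35) + C*(-727 - 1*56) = -35 - 262*(-727 - 1*56) = -35 - 262*(-727 - 56) = -35 - 262*(-783) = -35 + 205146 = 205111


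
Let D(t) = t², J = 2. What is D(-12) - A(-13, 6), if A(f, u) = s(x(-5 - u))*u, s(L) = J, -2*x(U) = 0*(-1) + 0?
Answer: 132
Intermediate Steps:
x(U) = 0 (x(U) = -(0*(-1) + 0)/2 = -(0 + 0)/2 = -½*0 = 0)
s(L) = 2
A(f, u) = 2*u
D(-12) - A(-13, 6) = (-12)² - 2*6 = 144 - 1*12 = 144 - 12 = 132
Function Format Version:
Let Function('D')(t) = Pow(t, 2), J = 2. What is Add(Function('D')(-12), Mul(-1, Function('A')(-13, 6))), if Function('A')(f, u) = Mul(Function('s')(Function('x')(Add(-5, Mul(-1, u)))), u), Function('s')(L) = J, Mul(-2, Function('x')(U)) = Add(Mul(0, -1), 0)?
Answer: 132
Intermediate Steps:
Function('x')(U) = 0 (Function('x')(U) = Mul(Rational(-1, 2), Add(Mul(0, -1), 0)) = Mul(Rational(-1, 2), Add(0, 0)) = Mul(Rational(-1, 2), 0) = 0)
Function('s')(L) = 2
Function('A')(f, u) = Mul(2, u)
Add(Function('D')(-12), Mul(-1, Function('A')(-13, 6))) = Add(Pow(-12, 2), Mul(-1, Mul(2, 6))) = Add(144, Mul(-1, 12)) = Add(144, -12) = 132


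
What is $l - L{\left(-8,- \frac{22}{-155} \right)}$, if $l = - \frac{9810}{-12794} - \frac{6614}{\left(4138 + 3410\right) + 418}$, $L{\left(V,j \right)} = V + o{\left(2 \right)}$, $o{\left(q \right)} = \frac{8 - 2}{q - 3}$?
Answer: $\frac{355091250}{25479251} \approx 13.936$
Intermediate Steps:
$o{\left(q \right)} = \frac{6}{-3 + q}$
$L{\left(V,j \right)} = -6 + V$ ($L{\left(V,j \right)} = V + \frac{6}{-3 + 2} = V + \frac{6}{-1} = V + 6 \left(-1\right) = V - 6 = -6 + V$)
$l = - \frac{1618264}{25479251}$ ($l = \left(-9810\right) \left(- \frac{1}{12794}\right) - \frac{6614}{7548 + 418} = \frac{4905}{6397} - \frac{6614}{7966} = \frac{4905}{6397} - \frac{3307}{3983} = - \frac{1618264}{25479251} \approx -0.063513$)
$l - L{\left(-8,- \frac{22}{-155} \right)} = - \frac{1618264}{25479251} - \left(-6 - 8\right) = - \frac{1618264}{25479251} - -14 = - \frac{1618264}{25479251} + 14 = \frac{355091250}{25479251}$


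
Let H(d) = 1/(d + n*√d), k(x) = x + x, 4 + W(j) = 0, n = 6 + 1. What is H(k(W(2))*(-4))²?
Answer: 81/9248 - 7*√2/1156 ≈ 0.00019507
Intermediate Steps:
n = 7
W(j) = -4 (W(j) = -4 + 0 = -4)
k(x) = 2*x
H(d) = 1/(d + 7*√d)
H(k(W(2))*(-4))² = (1/((2*(-4))*(-4) + 7*√((2*(-4))*(-4))))² = (1/(-8*(-4) + 7*√(-8*(-4))))² = (1/(32 + 7*√32))² = (1/(32 + 7*(4*√2)))² = (1/(32 + 28*√2))² = (32 + 28*√2)⁻²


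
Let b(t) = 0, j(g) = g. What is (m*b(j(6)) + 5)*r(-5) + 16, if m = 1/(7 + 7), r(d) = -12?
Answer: -44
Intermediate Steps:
m = 1/14 ≈ 0.071429
(m*b(j(6)) + 5)*r(-5) + 16 = ((1/14)*0 + 5)*(-12) + 16 = (0 + 5)*(-12) + 16 = 5*(-12) + 16 = -60 + 16 = -44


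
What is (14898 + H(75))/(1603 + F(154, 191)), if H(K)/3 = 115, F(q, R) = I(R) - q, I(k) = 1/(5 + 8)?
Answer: 198159/18838 ≈ 10.519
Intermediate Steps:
I(k) = 1/13
F(q, R) = 1/13 - q
H(K) = 345 (H(K) = 3*115 = 345)
(14898 + H(75))/(1603 + F(154, 191)) = (14898 + 345)/(1603 + (1/13 - 1*154)) = 15243/(1603 + (1/13 - 154)) = 15243/(1603 - 2001/13) = 15243/(18838/13) = 15243*(13/18838) = 198159/18838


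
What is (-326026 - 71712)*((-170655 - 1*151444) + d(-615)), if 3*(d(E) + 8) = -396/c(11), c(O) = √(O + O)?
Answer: 128114193966 + 2386428*√22 ≈ 1.2813e+11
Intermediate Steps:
c(O) = √2*√O (c(O) = √(2*O) = √2*√O)
d(E) = -8 - 6*√22 (d(E) = -8 + (-396*√22/22)/3 = -8 + (-18*√22)/3 = -8 - 6*√22)
(-326026 - 71712)*((-170655 - 1*151444) + d(-615)) = (-326026 - 71712)*((-170655 - 1*151444) + (-8 - 6*√22)) = -397738*((-170655 - 151444) + (-8 - 6*√22)) = -397738*(-322099 + (-8 - 6*√22)) = -397738*(-322107 - 6*√22) = 128114193966 + 2386428*√22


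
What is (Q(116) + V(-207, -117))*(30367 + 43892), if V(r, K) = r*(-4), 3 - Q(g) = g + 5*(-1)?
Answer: 53466480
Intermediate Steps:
Q(g) = 8 - g (Q(g) = 3 - (g + 5*(-1)) = 3 - (g - 5) = 3 - (-5 + g) = 3 + (5 - g) = 8 - g)
V(r, K) = -4*r
(Q(116) + V(-207, -117))*(30367 + 43892) = ((8 - 1*116) - 4*(-207))*(30367 + 43892) = ((8 - 116) + 828)*74259 = (-108 + 828)*74259 = 720*74259 = 53466480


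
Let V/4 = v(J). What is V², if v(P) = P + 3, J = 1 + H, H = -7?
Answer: 144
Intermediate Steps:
J = -6 (J = 1 - 7 = -6)
v(P) = 3 + P
V = -12 (V = 4*(3 - 6) = 4*(-3) = -12)
V² = (-12)² = 144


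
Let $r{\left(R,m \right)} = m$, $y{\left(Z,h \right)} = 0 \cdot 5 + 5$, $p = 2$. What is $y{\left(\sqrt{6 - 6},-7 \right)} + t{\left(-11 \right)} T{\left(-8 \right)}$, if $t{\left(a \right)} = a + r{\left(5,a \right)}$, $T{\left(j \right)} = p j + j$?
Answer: $533$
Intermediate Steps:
$y{\left(Z,h \right)} = 5$ ($y{\left(Z,h \right)} = 0 + 5 = 5$)
$T{\left(j \right)} = 3 j$ ($T{\left(j \right)} = 2 j + j = 3 j$)
$t{\left(a \right)} = 2 a$ ($t{\left(a \right)} = a + a = 2 a$)
$y{\left(\sqrt{6 - 6},-7 \right)} + t{\left(-11 \right)} T{\left(-8 \right)} = 5 + 2 \left(-11\right) 3 \left(-8\right) = 5 - -528 = 5 + 528 = 533$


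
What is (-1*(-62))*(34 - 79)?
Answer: -2790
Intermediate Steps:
(-1*(-62))*(34 - 79) = 62*(-45) = -2790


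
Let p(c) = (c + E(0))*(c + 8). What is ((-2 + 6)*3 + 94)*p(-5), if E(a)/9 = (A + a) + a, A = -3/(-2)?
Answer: 2703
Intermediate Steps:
A = 3/2 (A = -3*(-1/2) = 3/2 ≈ 1.5000)
E(a) = 27/2 + 18*a (E(a) = 9*((3/2 + a) + a) = 9*(3/2 + 2*a) = 27/2 + 18*a)
p(c) = (8 + c)*(27/2 + c) (p(c) = (c + (27/2 + 18*0))*(c + 8) = (c + (27/2 + 0))*(8 + c) = (c + 27/2)*(8 + c) = (27/2 + c)*(8 + c) = (8 + c)*(27/2 + c))
((-2 + 6)*3 + 94)*p(-5) = ((-2 + 6)*3 + 94)*(108 + (-5)**2 + (43/2)*(-5)) = (4*3 + 94)*(108 + 25 - 215/2) = (12 + 94)*(51/2) = 106*(51/2) = 2703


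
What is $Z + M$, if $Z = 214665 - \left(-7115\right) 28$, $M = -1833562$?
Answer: $-1419677$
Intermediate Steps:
$Z = 413885$ ($Z = 214665 - -199220 = 214665 + 199220 = 413885$)
$Z + M = 413885 - 1833562 = -1419677$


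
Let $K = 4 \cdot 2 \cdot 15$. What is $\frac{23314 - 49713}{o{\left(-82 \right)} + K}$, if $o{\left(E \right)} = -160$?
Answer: $\frac{26399}{40} \approx 659.97$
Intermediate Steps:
$K = 120$ ($K = 8 \cdot 15 = 120$)
$\frac{23314 - 49713}{o{\left(-82 \right)} + K} = \frac{23314 - 49713}{-160 + 120} = - \frac{26399}{-40} = \left(-26399\right) \left(- \frac{1}{40}\right) = \frac{26399}{40}$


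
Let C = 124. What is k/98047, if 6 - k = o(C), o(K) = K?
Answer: -118/98047 ≈ -0.0012035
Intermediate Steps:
k = -118 (k = 6 - 1*124 = 6 - 124 = -118)
k/98047 = -118/98047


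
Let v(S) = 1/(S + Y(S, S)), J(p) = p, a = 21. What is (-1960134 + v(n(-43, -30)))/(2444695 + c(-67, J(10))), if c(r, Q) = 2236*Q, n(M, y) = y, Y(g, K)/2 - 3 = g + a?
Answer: -82325629/103616310 ≈ -0.79452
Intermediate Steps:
Y(g, K) = 48 + 2*g (Y(g, K) = 6 + 2*(g + 21) = 6 + 2*(21 + g) = 6 + (42 + 2*g) = 48 + 2*g)
v(S) = 1/(48 + 3*S) (v(S) = 1/(S + (48 + 2*S)) = 1/(48 + 3*S))
(-1960134 + v(n(-43, -30)))/(2444695 + c(-67, J(10))) = (-1960134 + 1/(3*(16 - 30)))/(2444695 + 2236*10) = (-1960134 + (1/3)/(-14))/(2444695 + 22360) = (-1960134 + (1/3)*(-1/14))/2467055 = (-1960134 - 1/42)*(1/2467055) = -82325629/42*1/2467055 = -82325629/103616310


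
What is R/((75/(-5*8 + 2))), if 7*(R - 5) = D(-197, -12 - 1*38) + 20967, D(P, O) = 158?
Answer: -160816/105 ≈ -1531.6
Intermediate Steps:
R = 21160/7 (R = 5 + (158 + 20967)/7 = 5 + (1/7)*21125 = 5 + 21125/7 = 21160/7 ≈ 3022.9)
R/((75/(-5*8 + 2))) = 21160/(7*((75/(-5*8 + 2)))) = 21160/(7*((75/(-40 + 2)))) = 21160/(7*((75/(-38)))) = 21160/(7*((-1/38*75))) = 21160/(7*(-75/38)) = (21160/7)*(-38/75) = -160816/105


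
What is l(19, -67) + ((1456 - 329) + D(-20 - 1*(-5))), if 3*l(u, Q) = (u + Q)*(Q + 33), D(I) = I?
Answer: 1656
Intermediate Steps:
l(u, Q) = (33 + Q)*(Q + u)/3 (l(u, Q) = ((u + Q)*(Q + 33))/3 = ((Q + u)*(33 + Q))/3 = ((33 + Q)*(Q + u))/3 = (33 + Q)*(Q + u)/3)
l(19, -67) + ((1456 - 329) + D(-20 - 1*(-5))) = (11*(-67) + 11*19 + (1/3)*(-67)**2 + (1/3)*(-67)*19) + ((1456 - 329) + (-20 - 1*(-5))) = (-737 + 209 + (1/3)*4489 - 1273/3) + (1127 + (-20 + 5)) = (-737 + 209 + 4489/3 - 1273/3) + (1127 - 15) = 544 + 1112 = 1656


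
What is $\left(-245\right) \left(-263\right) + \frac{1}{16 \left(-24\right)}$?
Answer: $\frac{24743039}{384} \approx 64435.0$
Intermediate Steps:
$\left(-245\right) \left(-263\right) + \frac{1}{16 \left(-24\right)} = 64435 + \frac{1}{-384} = 64435 - \frac{1}{384} = \frac{24743039}{384}$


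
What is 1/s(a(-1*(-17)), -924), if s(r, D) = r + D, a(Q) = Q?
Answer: -1/907 ≈ -0.0011025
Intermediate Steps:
s(r, D) = D + r
1/s(a(-1*(-17)), -924) = 1/(-924 - 1*(-17)) = 1/(-924 + 17) = 1/(-907) = -1/907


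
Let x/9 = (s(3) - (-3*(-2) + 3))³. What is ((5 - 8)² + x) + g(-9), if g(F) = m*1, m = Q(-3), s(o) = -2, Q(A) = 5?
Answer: -11965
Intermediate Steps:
m = 5
g(F) = 5 (g(F) = 5*1 = 5)
x = -11979 (x = 9*(-2 - (-3*(-2) + 3))³ = 9*(-2 - (6 + 3))³ = 9*(-2 - 1*9)³ = 9*(-2 - 9)³ = 9*(-11)³ = 9*(-1331) = -11979)
((5 - 8)² + x) + g(-9) = ((5 - 8)² - 11979) + 5 = ((-3)² - 11979) + 5 = (9 - 11979) + 5 = -11970 + 5 = -11965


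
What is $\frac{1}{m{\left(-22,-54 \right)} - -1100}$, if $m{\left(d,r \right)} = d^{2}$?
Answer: $\frac{1}{1584} \approx 0.00063131$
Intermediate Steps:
$\frac{1}{m{\left(-22,-54 \right)} - -1100} = \frac{1}{\left(-22\right)^{2} - -1100} = \frac{1}{484 + 1100} = \frac{1}{1584}$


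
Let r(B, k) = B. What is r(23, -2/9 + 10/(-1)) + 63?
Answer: 86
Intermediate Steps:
r(23, -2/9 + 10/(-1)) + 63 = 23 + 63 = 86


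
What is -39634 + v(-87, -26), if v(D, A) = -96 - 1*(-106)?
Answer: -39624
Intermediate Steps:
v(D, A) = 10 (v(D, A) = -96 + 106 = 10)
-39634 + v(-87, -26) = -39634 + 10 = -39624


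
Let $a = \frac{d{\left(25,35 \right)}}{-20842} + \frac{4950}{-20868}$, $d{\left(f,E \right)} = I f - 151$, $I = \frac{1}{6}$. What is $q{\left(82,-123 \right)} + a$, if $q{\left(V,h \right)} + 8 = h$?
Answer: $- \frac{28538022959}{217465428} \approx -131.23$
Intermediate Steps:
$I = \frac{1}{6} \approx 0.16667$
$q{\left(V,h \right)} = -8 + h$
$d{\left(f,E \right)} = -151 + \frac{f}{6}$ ($d{\left(f,E \right)} = \frac{f}{6} - 151 = -151 + \frac{f}{6}$)
$a = - \frac{50051891}{217465428}$ ($a = \frac{-151 + \frac{1}{6} \cdot 25}{-20842} + \frac{4950}{-20868} = \left(-151 + \frac{25}{6}\right) \left(- \frac{1}{20842}\right) + 4950 \left(- \frac{1}{20868}\right) = \left(- \frac{881}{6}\right) \left(- \frac{1}{20842}\right) - \frac{825}{3478} = \frac{881}{125052} - \frac{825}{3478} = - \frac{50051891}{217465428} \approx -0.23016$)
$q{\left(82,-123 \right)} + a = \left(-8 - 123\right) - \frac{50051891}{217465428} = -131 - \frac{50051891}{217465428} = - \frac{28538022959}{217465428}$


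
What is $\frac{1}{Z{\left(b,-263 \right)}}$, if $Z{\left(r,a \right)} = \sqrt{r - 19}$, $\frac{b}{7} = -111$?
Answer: $- \frac{i \sqrt{199}}{398} \approx - 0.035444 i$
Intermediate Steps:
$b = -777$ ($b = 7 \left(-111\right) = -777$)
$Z{\left(r,a \right)} = \sqrt{-19 + r}$
$\frac{1}{Z{\left(b,-263 \right)}} = \frac{1}{\sqrt{-19 - 777}} = \frac{1}{\sqrt{-796}} = \frac{1}{2 i \sqrt{199}} = - \frac{i \sqrt{199}}{398}$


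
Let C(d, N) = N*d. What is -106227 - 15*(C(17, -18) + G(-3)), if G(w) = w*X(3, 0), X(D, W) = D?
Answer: -101502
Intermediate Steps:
G(w) = 3*w (G(w) = w*3 = 3*w)
-106227 - 15*(C(17, -18) + G(-3)) = -106227 - 15*(-18*17 + 3*(-3)) = -106227 - 15*(-306 - 9) = -106227 - 15*(-315) = -106227 + 4725 = -101502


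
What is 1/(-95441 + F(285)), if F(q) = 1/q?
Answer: -285/27200684 ≈ -1.0478e-5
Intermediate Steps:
1/(-95441 + F(285)) = 1/(-95441 + 1/285) = 1/(-27200684/285) = -285/27200684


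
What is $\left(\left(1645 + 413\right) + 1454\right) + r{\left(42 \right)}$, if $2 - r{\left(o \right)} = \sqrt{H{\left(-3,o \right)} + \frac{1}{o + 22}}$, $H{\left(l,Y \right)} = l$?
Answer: $3514 - \frac{i \sqrt{191}}{8} \approx 3514.0 - 1.7275 i$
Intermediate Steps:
$r{\left(o \right)} = 2 - \sqrt{-3 + \frac{1}{22 + o}}$ ($r{\left(o \right)} = 2 - \sqrt{-3 + \frac{1}{o + 22}} = 2 - \sqrt{-3 + \frac{1}{22 + o}}$)
$\left(\left(1645 + 413\right) + 1454\right) + r{\left(42 \right)} = \left(\left(1645 + 413\right) + 1454\right) + \left(2 - \sqrt{- \frac{65 + 3 \cdot 42}{22 + 42}}\right) = \left(2058 + 1454\right) + \left(2 - \sqrt{- \frac{65 + 126}{64}}\right) = 3512 + \left(2 - \sqrt{\left(-1\right) \frac{1}{64} \cdot 191}\right) = 3512 + \left(2 - \sqrt{- \frac{191}{64}}\right) = 3512 + \left(2 - \frac{i \sqrt{191}}{8}\right) = 3514 - \frac{i \sqrt{191}}{8}$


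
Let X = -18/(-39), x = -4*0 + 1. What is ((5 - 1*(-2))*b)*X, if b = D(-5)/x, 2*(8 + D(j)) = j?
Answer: -441/13 ≈ -33.923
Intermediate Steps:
D(j) = -8 + j/2
x = 1 (x = 0 + 1 = 1)
X = 6/13 (X = -18*(-1/39) = 6/13 ≈ 0.46154)
b = -21/2 (b = (-8 + (½)*(-5))/1 = (-8 - 5/2)*1 = -21/2*1 = -21/2 ≈ -10.500)
((5 - 1*(-2))*b)*X = ((5 - 1*(-2))*(-21/2))*(6/13) = ((5 + 2)*(-21/2))*(6/13) = (7*(-21/2))*(6/13) = -147/2*6/13 = -441/13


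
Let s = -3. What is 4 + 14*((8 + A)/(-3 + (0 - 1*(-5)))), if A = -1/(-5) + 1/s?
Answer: 886/15 ≈ 59.067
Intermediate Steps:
A = -2/15 (A = -1/(-5) + 1/(-3) = -1*(-⅕) + 1*(-⅓) = ⅕ - ⅓ = -2/15 ≈ -0.13333)
4 + 14*((8 + A)/(-3 + (0 - 1*(-5)))) = 4 + 14*((8 - 2/15)/(-3 + (0 - 1*(-5)))) = 4 + 14*(118/(15*(-3 + (0 + 5)))) = 4 + 14*(118/(15*(-3 + 5))) = 4 + 14*((118/15)/2) = 4 + 14*((118/15)*(½)) = 4 + 14*(59/15) = 4 + 826/15 = 886/15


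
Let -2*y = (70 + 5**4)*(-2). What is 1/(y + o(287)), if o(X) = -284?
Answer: 1/411 ≈ 0.0024331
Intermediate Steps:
y = 695 (y = -(70 + 5**4)*(-2)/2 = -(70 + 625)*(-2)/2 = -695*(-2)/2 = -1/2*(-1390) = 695)
1/(y + o(287)) = 1/(695 - 284) = 1/411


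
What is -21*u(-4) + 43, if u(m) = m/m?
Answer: 22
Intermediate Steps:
u(m) = 1
-21*u(-4) + 43 = -21*1 + 43 = -21 + 43 = 22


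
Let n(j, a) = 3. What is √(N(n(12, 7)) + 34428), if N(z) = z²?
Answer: √34437 ≈ 185.57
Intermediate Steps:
√(N(n(12, 7)) + 34428) = √(3² + 34428) = √(9 + 34428) = √34437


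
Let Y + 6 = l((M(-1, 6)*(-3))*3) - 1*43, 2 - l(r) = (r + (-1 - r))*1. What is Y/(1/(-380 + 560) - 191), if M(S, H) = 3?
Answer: 8280/34379 ≈ 0.24084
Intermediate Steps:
l(r) = 3 (l(r) = 2 - (r + (-1 - r)) = 2 - (-1) = 2 - 1*(-1) = 2 + 1 = 3)
Y = -46 (Y = -6 + (3 - 1*43) = -6 + (3 - 43) = -6 - 40 = -46)
Y/(1/(-380 + 560) - 191) = -46/(1/(-380 + 560) - 191) = -46/(1/180 - 191) = -46/(-34379/180) = -180/34379*(-46) = 8280/34379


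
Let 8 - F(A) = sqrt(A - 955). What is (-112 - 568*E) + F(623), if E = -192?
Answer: 108952 - 2*I*sqrt(83) ≈ 1.0895e+5 - 18.221*I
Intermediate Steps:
F(A) = 8 - sqrt(-955 + A) (F(A) = 8 - sqrt(A - 955) = 8 - sqrt(-955 + A))
(-112 - 568*E) + F(623) = (-112 - 568*(-192)) + (8 - sqrt(-955 + 623)) = (-112 + 109056) + (8 - sqrt(-332)) = 108944 + (8 - 2*I*sqrt(83)) = 108952 - 2*I*sqrt(83)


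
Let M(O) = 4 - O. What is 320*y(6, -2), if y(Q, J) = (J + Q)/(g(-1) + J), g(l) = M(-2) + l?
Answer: 1280/3 ≈ 426.67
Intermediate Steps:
g(l) = 6 + l (g(l) = (4 - 1*(-2)) + l = (4 + 2) + l = 6 + l)
y(Q, J) = (J + Q)/(5 + J) (y(Q, J) = (J + Q)/((6 - 1) + J) = (J + Q)/(5 + J))
320*y(6, -2) = 320*((-2 + 6)/(5 - 2)) = 320*(4/3) = 1280/3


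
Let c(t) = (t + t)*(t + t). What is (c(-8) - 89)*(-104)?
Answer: -17368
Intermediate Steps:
c(t) = 4*t² (c(t) = (2*t)*(2*t) = 4*t²)
(c(-8) - 89)*(-104) = (4*(-8)² - 89)*(-104) = (4*64 - 89)*(-104) = (256 - 89)*(-104) = 167*(-104) = -17368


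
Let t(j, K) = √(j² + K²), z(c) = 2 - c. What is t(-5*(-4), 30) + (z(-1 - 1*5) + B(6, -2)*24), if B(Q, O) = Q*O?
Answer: -280 + 10*√13 ≈ -243.94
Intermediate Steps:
B(Q, O) = O*Q
t(j, K) = √(K² + j²)
t(-5*(-4), 30) + (z(-1 - 1*5) + B(6, -2)*24) = √(30² + (-5*(-4))²) + ((2 - (-1 - 1*5)) - 2*6*24) = √(900 + 20²) + ((2 - (-1 - 5)) - 12*24) = √(900 + 400) + ((2 - 1*(-6)) - 288) = √1300 + ((2 + 6) - 288) = 10*√13 + (8 - 288) = 10*√13 - 280 = -280 + 10*√13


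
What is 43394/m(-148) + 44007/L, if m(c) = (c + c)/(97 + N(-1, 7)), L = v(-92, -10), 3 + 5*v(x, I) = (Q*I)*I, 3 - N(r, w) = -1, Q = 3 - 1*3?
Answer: -13046457/148 ≈ -88152.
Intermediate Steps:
Q = 0 (Q = 3 - 3 = 0)
N(r, w) = 4 (N(r, w) = 3 - 1*(-1) = 3 + 1 = 4)
v(x, I) = -⅗ (v(x, I) = -⅗ + ((0*I)*I)/5 = -⅗ + (0*I)/5 = -⅗ + (⅕)*0 = -⅗ + 0 = -⅗)
L = -⅗ ≈ -0.60000
m(c) = 2*c/101 (m(c) = (c + c)/(97 + 4) = (2*c)/101 = (2*c)*(1/101) = 2*c/101)
43394/m(-148) + 44007/L = 43394/(((2/101)*(-148))) + 44007/(-⅗) = 43394/(-296/101) + 44007*(-5/3) = 43394*(-101/296) - 73345 = -2191397/148 - 73345 = -13046457/148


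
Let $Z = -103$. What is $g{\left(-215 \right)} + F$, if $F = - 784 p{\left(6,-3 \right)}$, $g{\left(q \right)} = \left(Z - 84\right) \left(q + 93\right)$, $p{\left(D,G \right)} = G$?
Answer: $25166$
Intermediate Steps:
$g{\left(q \right)} = -17391 - 187 q$ ($g{\left(q \right)} = \left(-103 - 84\right) \left(q + 93\right) = - 187 \left(93 + q\right) = -17391 - 187 q$)
$F = 2352$ ($F = \left(-784\right) \left(-3\right) = 2352$)
$g{\left(-215 \right)} + F = \left(-17391 - -40205\right) + 2352 = \left(-17391 + 40205\right) + 2352 = 22814 + 2352 = 25166$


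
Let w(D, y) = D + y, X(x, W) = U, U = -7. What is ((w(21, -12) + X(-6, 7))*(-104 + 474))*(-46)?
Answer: -34040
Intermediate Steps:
X(x, W) = -7
((w(21, -12) + X(-6, 7))*(-104 + 474))*(-46) = (((21 - 12) - 7)*(-104 + 474))*(-46) = ((9 - 7)*370)*(-46) = (2*370)*(-46) = 740*(-46) = -34040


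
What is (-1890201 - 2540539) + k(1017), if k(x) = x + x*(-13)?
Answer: -4442944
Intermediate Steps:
k(x) = -12*x (k(x) = x - 13*x = -12*x)
(-1890201 - 2540539) + k(1017) = (-1890201 - 2540539) - 12*1017 = -4430740 - 12204 = -4442944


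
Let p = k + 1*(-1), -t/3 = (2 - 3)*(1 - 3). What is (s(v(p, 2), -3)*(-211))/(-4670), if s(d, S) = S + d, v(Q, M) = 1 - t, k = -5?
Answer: 422/2335 ≈ 0.18073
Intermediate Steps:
t = -6 (t = -3*(2 - 3)*(1 - 3) = -(-3)*(-2) = -3*2 = -6)
p = -6 (p = -5 + 1*(-1) = -5 - 1 = -6)
v(Q, M) = 7 (v(Q, M) = 1 - 1*(-6) = 1 + 6 = 7)
(s(v(p, 2), -3)*(-211))/(-4670) = ((-3 + 7)*(-211))/(-4670) = (4*(-211))*(-1/4670) = -844*(-1/4670) = 422/2335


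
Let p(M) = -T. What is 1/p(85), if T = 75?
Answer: -1/75 ≈ -0.013333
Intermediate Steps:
p(M) = -75 (p(M) = -1*75 = -75)
1/p(85) = 1/(-75) = -1/75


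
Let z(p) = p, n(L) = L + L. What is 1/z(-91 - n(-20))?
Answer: -1/51 ≈ -0.019608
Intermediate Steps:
n(L) = 2*L
1/z(-91 - n(-20)) = 1/(-91 - 2*(-20)) = 1/(-91 - 1*(-40)) = 1/(-91 + 40) = 1/(-51) = -1/51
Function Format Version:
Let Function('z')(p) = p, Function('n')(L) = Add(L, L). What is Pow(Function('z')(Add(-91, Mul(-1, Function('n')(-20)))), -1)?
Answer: Rational(-1, 51) ≈ -0.019608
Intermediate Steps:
Function('n')(L) = Mul(2, L)
Pow(Function('z')(Add(-91, Mul(-1, Function('n')(-20)))), -1) = Pow(Add(-91, Mul(-1, Mul(2, -20))), -1) = Pow(Add(-91, Mul(-1, -40)), -1) = Pow(Add(-91, 40), -1) = Pow(-51, -1) = Rational(-1, 51)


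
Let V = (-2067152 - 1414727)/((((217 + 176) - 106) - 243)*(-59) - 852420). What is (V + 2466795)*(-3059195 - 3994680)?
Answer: -14877699329590896125/855016 ≈ -1.7400e+13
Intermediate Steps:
V = 3481879/855016 (V = -3481879/(((393 - 106) - 243)*(-59) - 852420) = -3481879/((287 - 243)*(-59) - 852420) = -3481879/(44*(-59) - 852420) = -3481879/(-2596 - 852420) = -3481879/(-855016) = -3481879*(-1/855016) = 3481879/855016 ≈ 4.0723)
(V + 2466795)*(-3059195 - 3994680) = (3481879/855016 + 2466795)*(-3059195 - 3994680) = (2109152675599/855016)*(-7053875) = -14877699329590896125/855016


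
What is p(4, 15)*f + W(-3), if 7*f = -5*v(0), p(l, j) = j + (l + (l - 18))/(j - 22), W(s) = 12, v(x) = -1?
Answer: 1163/49 ≈ 23.735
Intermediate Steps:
p(l, j) = j + (-18 + 2*l)/(-22 + j) (p(l, j) = j + (l + (-18 + l))/(-22 + j) = j + (-18 + 2*l)/(-22 + j))
f = 5/7 (f = (-5*(-1))/7 = (1/7)*5 = 5/7 ≈ 0.71429)
p(4, 15)*f + W(-3) = ((-18 + 15**2 - 22*15 + 2*4)/(-22 + 15))*(5/7) + 12 = ((-18 + 225 - 330 + 8)/(-7))*(5/7) + 12 = -1/7*(-115)*(5/7) + 12 = (115/7)*(5/7) + 12 = 575/49 + 12 = 1163/49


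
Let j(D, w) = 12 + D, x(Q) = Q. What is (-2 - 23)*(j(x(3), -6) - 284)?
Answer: 6725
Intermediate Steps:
(-2 - 23)*(j(x(3), -6) - 284) = (-2 - 23)*((12 + 3) - 284) = -25*(15 - 284) = -25*(-269) = 6725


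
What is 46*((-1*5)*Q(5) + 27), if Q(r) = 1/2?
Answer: 1127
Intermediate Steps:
Q(r) = ½
46*((-1*5)*Q(5) + 27) = 46*(-1*5*(½) + 27) = 46*(-5*½ + 27) = 46*(-5/2 + 27) = 46*(49/2) = 1127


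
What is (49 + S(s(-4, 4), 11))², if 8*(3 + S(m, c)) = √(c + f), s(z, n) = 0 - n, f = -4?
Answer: (368 + √7)²/64 ≈ 2146.5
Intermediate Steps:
s(z, n) = -n
S(m, c) = -3 + √(-4 + c)/8 (S(m, c) = -3 + √(c - 4)/8 = -3 + √(-4 + c)/8)
(49 + S(s(-4, 4), 11))² = (49 + (-3 + √(-4 + 11)/8))² = (49 + (-3 + √7/8))² = (46 + √7/8)²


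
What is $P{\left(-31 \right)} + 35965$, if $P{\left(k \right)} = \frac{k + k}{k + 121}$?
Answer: $\frac{1618394}{45} \approx 35964.0$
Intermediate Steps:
$P{\left(k \right)} = \frac{2 k}{121 + k}$
$P{\left(-31 \right)} + 35965 = 2 \left(-31\right) \frac{1}{121 - 31} + 35965 = 2 \left(-31\right) \frac{1}{90} + 35965 = - \frac{31}{45} + 35965 = \frac{1618394}{45}$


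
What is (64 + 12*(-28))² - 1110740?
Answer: -1036756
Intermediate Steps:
(64 + 12*(-28))² - 1110740 = (64 - 336)² - 1110740 = (-272)² - 1110740 = 73984 - 1110740 = -1036756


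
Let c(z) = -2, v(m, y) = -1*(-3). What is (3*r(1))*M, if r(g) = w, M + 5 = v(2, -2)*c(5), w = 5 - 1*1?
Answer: -132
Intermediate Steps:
v(m, y) = 3
w = 4 (w = 5 - 1 = 4)
M = -11 (M = -5 + 3*(-2) = -5 - 6 = -11)
r(g) = 4
(3*r(1))*M = (3*4)*(-11) = 12*(-11) = -132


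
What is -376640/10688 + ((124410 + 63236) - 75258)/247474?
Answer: -718807847/20664079 ≈ -34.785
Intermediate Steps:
-376640/10688 + ((124410 + 63236) - 75258)/247474 = -376640*1/10688 + (187646 - 75258)*(1/247474) = -5885/167 + 112388*(1/247474) = -5885/167 + 56194/123737 = -718807847/20664079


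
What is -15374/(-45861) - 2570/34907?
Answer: 418797448/1600869927 ≈ 0.26161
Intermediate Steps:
-15374/(-45861) - 2570/34907 = -15374*(-1/45861) - 2570*1/34907 = 15374/45861 - 2570/34907 = 418797448/1600869927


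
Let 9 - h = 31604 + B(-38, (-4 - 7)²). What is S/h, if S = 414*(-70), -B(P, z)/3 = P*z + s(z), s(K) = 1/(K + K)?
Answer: 1402632/2196827 ≈ 0.63848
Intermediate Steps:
s(K) = 1/(2*K)
B(P, z) = -3/(2*z) - 3*P*z (B(P, z) = -3*(P*z + 1/(2*z)) = -3*(1/(2*z) + P*z) = -3/(2*z) - 3*P*z)
h = -10984135/242 (h = 9 - (31604 + (-3/(2*(-4 - 7)²) - 3*(-38)*(-4 - 7)²)) = 9 - (31604 + (-3/(2*((-11)²)) - 3*(-38)*(-11)²)) = 9 - (31604 + (-3/2/121 - 3*(-38)*121)) = 9 - (31604 + (-3/2*1/121 + 13794)) = 9 - (31604 + (-3/242 + 13794)) = 9 - (31604 + 3338145/242) = 9 - 1*10986313/242 = 9 - 10986313/242 = -10984135/242 ≈ -45389.)
S = -28980
S/h = -28980/(-10984135/242) = -28980*(-242/10984135) = 1402632/2196827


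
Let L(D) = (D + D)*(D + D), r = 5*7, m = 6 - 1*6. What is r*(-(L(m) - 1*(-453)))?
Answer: -15855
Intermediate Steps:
m = 0 (m = 6 - 6 = 0)
r = 35
L(D) = 4*D**2 (L(D) = (2*D)*(2*D) = 4*D**2)
r*(-(L(m) - 1*(-453))) = 35*(-(4*0**2 - 1*(-453))) = 35*(-(4*0 + 453)) = 35*(-(0 + 453)) = 35*(-1*453) = 35*(-453) = -15855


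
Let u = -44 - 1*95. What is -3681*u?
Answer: 511659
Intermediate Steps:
u = -139 (u = -44 - 95 = -139)
-3681*u = -3681*(-139) = 511659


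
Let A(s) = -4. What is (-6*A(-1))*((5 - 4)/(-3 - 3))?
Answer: -4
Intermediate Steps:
(-6*A(-1))*((5 - 4)/(-3 - 3)) = (-6*(-4))*((5 - 4)/(-3 - 3)) = 24*(1/(-6)) = 24*(1*(-⅙)) = 24*(-⅙) = -4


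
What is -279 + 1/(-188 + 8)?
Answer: -50221/180 ≈ -279.01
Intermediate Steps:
-279 + 1/(-188 + 8) = -279 + 1/(-180) = -279 - 1/180 = -50221/180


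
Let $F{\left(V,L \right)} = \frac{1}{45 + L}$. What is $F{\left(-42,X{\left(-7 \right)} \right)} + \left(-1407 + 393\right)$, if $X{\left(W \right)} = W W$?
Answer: $- \frac{95315}{94} \approx -1014.0$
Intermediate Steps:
$X{\left(W \right)} = W^{2}$
$F{\left(-42,X{\left(-7 \right)} \right)} + \left(-1407 + 393\right) = \frac{1}{45 + \left(-7\right)^{2}} + \left(-1407 + 393\right) = \frac{1}{45 + 49} - 1014 = \frac{1}{94} - 1014 = - \frac{95315}{94}$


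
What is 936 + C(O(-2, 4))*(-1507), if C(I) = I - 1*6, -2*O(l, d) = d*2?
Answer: 16006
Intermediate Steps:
O(l, d) = -d (O(l, d) = -d*2/2 = -d)
C(I) = -6 + I (C(I) = I - 6 = -6 + I)
936 + C(O(-2, 4))*(-1507) = 936 + (-6 - 1*4)*(-1507) = 936 + (-6 - 4)*(-1507) = 936 - 10*(-1507) = 936 + 15070 = 16006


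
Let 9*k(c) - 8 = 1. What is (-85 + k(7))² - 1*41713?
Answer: -34657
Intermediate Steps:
k(c) = 1 (k(c) = 8/9 + (⅑)*1 = 8/9 + ⅑ = 1)
(-85 + k(7))² - 1*41713 = (-85 + 1)² - 1*41713 = (-84)² - 41713 = 7056 - 41713 = -34657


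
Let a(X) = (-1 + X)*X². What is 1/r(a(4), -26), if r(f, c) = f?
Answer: 1/48 ≈ 0.020833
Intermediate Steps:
a(X) = X²*(-1 + X)
1/r(a(4), -26) = 1/(4²*(-1 + 4)) = 1/(16*3) = 1/48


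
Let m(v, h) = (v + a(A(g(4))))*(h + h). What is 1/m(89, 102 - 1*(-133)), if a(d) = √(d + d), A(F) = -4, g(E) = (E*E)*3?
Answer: 89/3726630 - I*√2/1863315 ≈ 2.3882e-5 - 7.5898e-7*I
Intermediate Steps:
g(E) = 3*E² (g(E) = E²*3 = 3*E²)
a(d) = √2*√d (a(d) = √(2*d) = √2*√d)
m(v, h) = 2*h*(v + 2*I*√2) (m(v, h) = (v + √2*√(-4))*(h + h) = (v + √2*(2*I))*(2*h) = (v + 2*I*√2)*(2*h) = 2*h*(v + 2*I*√2))
1/m(89, 102 - 1*(-133)) = 1/(2*(102 - 1*(-133))*(89 + 2*I*√2)) = 1/(2*(102 + 133)*(89 + 2*I*√2)) = 1/(2*235*(89 + 2*I*√2)) = 1/(41830 + 940*I*√2)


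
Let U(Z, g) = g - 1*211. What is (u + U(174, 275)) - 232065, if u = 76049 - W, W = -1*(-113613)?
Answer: -269565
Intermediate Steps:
W = 113613
U(Z, g) = -211 + g (U(Z, g) = g - 211 = -211 + g)
u = -37564 (u = 76049 - 1*113613 = 76049 - 113613 = -37564)
(u + U(174, 275)) - 232065 = (-37564 + (-211 + 275)) - 232065 = (-37564 + 64) - 232065 = -37500 - 232065 = -269565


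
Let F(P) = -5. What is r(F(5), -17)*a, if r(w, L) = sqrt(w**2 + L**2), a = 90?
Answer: 90*sqrt(314) ≈ 1594.8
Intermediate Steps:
r(w, L) = sqrt(L**2 + w**2)
r(F(5), -17)*a = sqrt((-17)**2 + (-5)**2)*90 = sqrt(289 + 25)*90 = sqrt(314)*90 = 90*sqrt(314)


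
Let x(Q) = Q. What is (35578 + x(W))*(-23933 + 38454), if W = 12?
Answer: 516802390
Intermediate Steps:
(35578 + x(W))*(-23933 + 38454) = (35578 + 12)*(-23933 + 38454) = 35590*14521 = 516802390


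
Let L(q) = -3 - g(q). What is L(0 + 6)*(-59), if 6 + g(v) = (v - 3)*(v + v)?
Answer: 1947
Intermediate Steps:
g(v) = -6 + 2*v*(-3 + v) (g(v) = -6 + (v - 3)*(v + v) = -6 + (-3 + v)*(2*v) = -6 + 2*v*(-3 + v))
L(q) = 3 - 2*q² + 6*q (L(q) = -3 - (-6 - 6*q + 2*q²) = -3 + (6 - 2*q² + 6*q) = 3 - 2*q² + 6*q)
L(0 + 6)*(-59) = (3 - 2*(0 + 6)² + 6*(0 + 6))*(-59) = (3 - 2*6² + 6*6)*(-59) = (3 - 2*36 + 36)*(-59) = (3 - 72 + 36)*(-59) = -33*(-59) = 1947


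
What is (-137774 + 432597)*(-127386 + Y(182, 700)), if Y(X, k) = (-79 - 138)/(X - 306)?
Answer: -150223226951/4 ≈ -3.7556e+10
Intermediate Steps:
Y(X, k) = -217/(-306 + X)
(-137774 + 432597)*(-127386 + Y(182, 700)) = (-137774 + 432597)*(-127386 - 217/(-306 + 182)) = 294823*(-127386 - 217/(-124)) = 294823*(-127386 - 217*(-1/124)) = 294823*(-127386 + 7/4) = 294823*(-509537/4) = -150223226951/4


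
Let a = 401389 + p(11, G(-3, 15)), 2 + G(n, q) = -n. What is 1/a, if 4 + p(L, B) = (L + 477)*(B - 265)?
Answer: 1/272553 ≈ 3.6690e-6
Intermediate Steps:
G(n, q) = -2 - n
p(L, B) = -4 + (-265 + B)*(477 + L) (p(L, B) = -4 + (L + 477)*(B - 265) = -4 + (477 + L)*(-265 + B) = -4 + (-265 + B)*(477 + L))
a = 272553 (a = 401389 + (-126409 - 265*11 + 477*(-2 - 1*(-3)) + (-2 - 1*(-3))*11) = 401389 + (-126409 - 2915 + 477*(-2 + 3) + (-2 + 3)*11) = 401389 + (-126409 - 2915 + 477*1 + 1*11) = 401389 + (-126409 - 2915 + 477 + 11) = 401389 - 128836 = 272553)
1/a = 1/272553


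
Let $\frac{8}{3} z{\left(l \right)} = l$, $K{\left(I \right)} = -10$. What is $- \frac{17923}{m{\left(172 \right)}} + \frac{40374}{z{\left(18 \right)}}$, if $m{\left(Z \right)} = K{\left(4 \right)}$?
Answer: $\frac{233209}{30} \approx 7773.6$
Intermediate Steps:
$m{\left(Z \right)} = -10$
$z{\left(l \right)} = \frac{3 l}{8}$
$- \frac{17923}{m{\left(172 \right)}} + \frac{40374}{z{\left(18 \right)}} = - \frac{17923}{-10} + \frac{40374}{\frac{3}{8} \cdot 18} = \left(-17923\right) \left(- \frac{1}{10}\right) + \frac{40374}{\frac{27}{4}} = \frac{17923}{10} + 40374 \cdot \frac{4}{27} = \frac{17923}{10} + \frac{17944}{3} = \frac{233209}{30}$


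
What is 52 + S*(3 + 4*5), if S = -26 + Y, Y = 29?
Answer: 121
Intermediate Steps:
S = 3 (S = -26 + 29 = 3)
52 + S*(3 + 4*5) = 52 + 3*(3 + 4*5) = 52 + 3*(3 + 20) = 52 + 3*23 = 52 + 69 = 121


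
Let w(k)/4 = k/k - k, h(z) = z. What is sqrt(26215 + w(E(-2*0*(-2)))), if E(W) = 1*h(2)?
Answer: sqrt(26211) ≈ 161.90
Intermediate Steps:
E(W) = 2 (E(W) = 1*2 = 2)
w(k) = 4 - 4*k (w(k) = 4*(k/k - k) = 4*(1 - k) = 4 - 4*k)
sqrt(26215 + w(E(-2*0*(-2)))) = sqrt(26215 + (4 - 4*2)) = sqrt(26215 + (4 - 8)) = sqrt(26215 - 4) = sqrt(26211)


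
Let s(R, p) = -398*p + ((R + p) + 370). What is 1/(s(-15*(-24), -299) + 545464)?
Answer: 1/664897 ≈ 1.5040e-6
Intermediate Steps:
s(R, p) = 370 + R - 397*p (s(R, p) = -398*p + (370 + R + p) = 370 + R - 397*p)
1/(s(-15*(-24), -299) + 545464) = 1/((370 - 15*(-24) - 397*(-299)) + 545464) = 1/((370 + 360 + 118703) + 545464) = 1/(119433 + 545464) = 1/664897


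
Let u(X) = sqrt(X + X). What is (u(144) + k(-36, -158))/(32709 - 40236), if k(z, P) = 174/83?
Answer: -58/208247 - 4*sqrt(2)/2509 ≈ -0.0025331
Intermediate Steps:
k(z, P) = 174/83 (k(z, P) = 174*(1/83) = 174/83)
u(X) = sqrt(2)*sqrt(X) (u(X) = sqrt(2*X) = sqrt(2)*sqrt(X))
(u(144) + k(-36, -158))/(32709 - 40236) = (sqrt(2)*sqrt(144) + 174/83)/(32709 - 40236) = (sqrt(2)*12 + 174/83)/(-7527) = (12*sqrt(2) + 174/83)*(-1/7527) = (174/83 + 12*sqrt(2))*(-1/7527) = -58/208247 - 4*sqrt(2)/2509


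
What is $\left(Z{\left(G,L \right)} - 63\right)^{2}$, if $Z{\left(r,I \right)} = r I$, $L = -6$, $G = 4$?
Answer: $7569$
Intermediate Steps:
$Z{\left(r,I \right)} = I r$
$\left(Z{\left(G,L \right)} - 63\right)^{2} = \left(\left(-6\right) 4 - 63\right)^{2} = \left(-24 - 63\right)^{2} = \left(-87\right)^{2} = 7569$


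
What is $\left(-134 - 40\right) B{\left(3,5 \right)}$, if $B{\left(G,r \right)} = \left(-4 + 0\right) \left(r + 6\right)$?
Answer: $7656$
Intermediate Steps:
$B{\left(G,r \right)} = -24 - 4 r$ ($B{\left(G,r \right)} = - 4 \left(6 + r\right) = -24 - 4 r$)
$\left(-134 - 40\right) B{\left(3,5 \right)} = \left(-134 - 40\right) \left(-24 - 20\right) = - 174 \left(-24 - 20\right) = \left(-174\right) \left(-44\right) = 7656$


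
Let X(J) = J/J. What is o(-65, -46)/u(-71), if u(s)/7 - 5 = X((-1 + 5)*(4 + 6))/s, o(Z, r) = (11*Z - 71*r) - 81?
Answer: 87685/1239 ≈ 70.771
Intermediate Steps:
X(J) = 1
o(Z, r) = -81 - 71*r + 11*Z (o(Z, r) = (-71*r + 11*Z) - 81 = -81 - 71*r + 11*Z)
u(s) = 35 + 7/s (u(s) = 35 + 7*(1/s) = 35 + 7/s)
o(-65, -46)/u(-71) = (-81 - 71*(-46) + 11*(-65))/(35 + 7/(-71)) = (-81 + 3266 - 715)/(35 + 7*(-1/71)) = 2470/(35 - 7/71) = 2470/(2478/71) = 2470*(71/2478) = 87685/1239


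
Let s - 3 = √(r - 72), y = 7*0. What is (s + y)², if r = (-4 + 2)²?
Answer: -59 + 12*I*√17 ≈ -59.0 + 49.477*I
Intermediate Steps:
y = 0
r = 4 (r = (-2)² = 4)
s = 3 + 2*I*√17 (s = 3 + √(4 - 72) = 3 + √(-68) = 3 + 2*I*√17 ≈ 3.0 + 8.2462*I)
(s + y)² = ((3 + 2*I*√17) + 0)² = (3 + 2*I*√17)²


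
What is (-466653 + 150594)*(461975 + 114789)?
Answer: -182291453076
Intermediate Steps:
(-466653 + 150594)*(461975 + 114789) = -316059*576764 = -182291453076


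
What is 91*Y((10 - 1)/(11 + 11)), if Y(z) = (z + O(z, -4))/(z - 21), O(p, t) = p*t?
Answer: 819/151 ≈ 5.4238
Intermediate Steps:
Y(z) = -3*z/(-21 + z) (Y(z) = (z + z*(-4))/(z - 21) = (z - 4*z)/(-21 + z) = (-3*z)/(-21 + z) = -3*z/(-21 + z))
91*Y((10 - 1)/(11 + 11)) = 91*(-3*(10 - 1)/(11 + 11)/(-21 + (10 - 1)/(11 + 11))) = 91*(-3*9/22/(-21 + 9/22)) = 91*(-3*9/22/(-453/22)) = 91*(-3*9/22*(-22/453)) = 91*(9/151) = 819/151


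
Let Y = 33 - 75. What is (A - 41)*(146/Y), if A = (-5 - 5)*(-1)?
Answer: 2263/21 ≈ 107.76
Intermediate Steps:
Y = -42
A = 10 (A = -10*(-1) = 10)
(A - 41)*(146/Y) = (10 - 41)*(146/(-42)) = -4526*(-1)/42 = -31*(-73/21) = 2263/21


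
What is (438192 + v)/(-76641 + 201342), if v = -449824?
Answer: -11632/124701 ≈ -0.093279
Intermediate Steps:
(438192 + v)/(-76641 + 201342) = (438192 - 449824)/(-76641 + 201342) = -11632/124701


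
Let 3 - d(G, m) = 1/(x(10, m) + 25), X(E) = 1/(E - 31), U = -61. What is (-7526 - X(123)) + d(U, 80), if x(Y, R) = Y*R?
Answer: -570996617/75900 ≈ -7523.0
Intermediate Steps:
X(E) = 1/(-31 + E)
x(Y, R) = R*Y
d(G, m) = 3 - 1/(25 + 10*m) (d(G, m) = 3 - 1/(m*10 + 25) = 3 - 1/(10*m + 25) = 3 - 1/(25 + 10*m))
(-7526 - X(123)) + d(U, 80) = (-7526 - 1/(-31 + 123)) + 2*(37 + 15*80)/(5*(5 + 2*80)) = (-7526 - 1/92) + 2*(37 + 1200)/(5*(5 + 160)) = (-7526 - 1*1/92) + (⅖)*1237/165 = (-7526 - 1/92) + (⅖)*(1/165)*1237 = -692393/92 + 2474/825 = -570996617/75900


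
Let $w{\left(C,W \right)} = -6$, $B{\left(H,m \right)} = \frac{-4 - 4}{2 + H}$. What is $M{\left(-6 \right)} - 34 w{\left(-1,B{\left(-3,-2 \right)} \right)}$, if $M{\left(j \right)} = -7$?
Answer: $197$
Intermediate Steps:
$B{\left(H,m \right)} = - \frac{8}{2 + H}$
$M{\left(-6 \right)} - 34 w{\left(-1,B{\left(-3,-2 \right)} \right)} = -7 - -204 = -7 + 204 = 197$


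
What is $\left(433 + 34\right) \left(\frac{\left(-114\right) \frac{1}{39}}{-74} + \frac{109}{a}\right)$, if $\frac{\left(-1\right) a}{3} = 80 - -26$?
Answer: $- \frac{21662729}{152958} \approx -141.63$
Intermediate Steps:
$a = -318$ ($a = - 3 \left(80 - -26\right) = - 3 \left(80 + 26\right) = \left(-3\right) 106 = -318$)
$\left(433 + 34\right) \left(\frac{\left(-114\right) \frac{1}{39}}{-74} + \frac{109}{a}\right) = \left(433 + 34\right) \left(\frac{\left(-114\right) \frac{1}{39}}{-74} + \frac{109}{-318}\right) = 467 \left(\left(-114\right) \frac{1}{39} \left(- \frac{1}{74}\right) + 109 \left(- \frac{1}{318}\right)\right) = 467 \left(\left(- \frac{38}{13}\right) \left(- \frac{1}{74}\right) - \frac{109}{318}\right) = 467 \left(\frac{19}{481} - \frac{109}{318}\right) = 467 \left(- \frac{46387}{152958}\right) = - \frac{21662729}{152958}$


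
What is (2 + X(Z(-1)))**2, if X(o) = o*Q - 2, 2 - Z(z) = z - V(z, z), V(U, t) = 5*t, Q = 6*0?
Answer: 0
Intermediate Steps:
Q = 0
Z(z) = 2 + 4*z (Z(z) = 2 - (z - 5*z) = 2 - (-4)*z = 2 + 4*z)
X(o) = -2 (X(o) = o*0 - 2 = 0 - 2 = -2)
(2 + X(Z(-1)))**2 = (2 - 2)**2 = 0**2 = 0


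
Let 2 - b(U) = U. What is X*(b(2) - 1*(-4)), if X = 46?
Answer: 184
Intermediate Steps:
b(U) = 2 - U
X*(b(2) - 1*(-4)) = 46*((2 - 1*2) - 1*(-4)) = 46*((2 - 2) + 4) = 46*(0 + 4) = 46*4 = 184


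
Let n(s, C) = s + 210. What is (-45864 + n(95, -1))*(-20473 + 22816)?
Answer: -106744737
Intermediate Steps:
n(s, C) = 210 + s
(-45864 + n(95, -1))*(-20473 + 22816) = (-45864 + (210 + 95))*(-20473 + 22816) = (-45864 + 305)*2343 = -45559*2343 = -106744737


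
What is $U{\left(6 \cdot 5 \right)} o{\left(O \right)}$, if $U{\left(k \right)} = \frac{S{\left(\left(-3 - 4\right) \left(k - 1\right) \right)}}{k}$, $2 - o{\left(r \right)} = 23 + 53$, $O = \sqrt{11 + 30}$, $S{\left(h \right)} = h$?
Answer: $\frac{7511}{15} \approx 500.73$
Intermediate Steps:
$O = \sqrt{41} \approx 6.4031$
$o{\left(r \right)} = -74$ ($o{\left(r \right)} = 2 - \left(23 + 53\right) = 2 - 76 = -74$)
$U{\left(k \right)} = \frac{7 - 7 k}{k}$ ($U{\left(k \right)} = \frac{\left(-3 - 4\right) \left(k - 1\right)}{k} = \frac{\left(-7\right) \left(-1 + k\right)}{k} = \frac{7 - 7 k}{k}$)
$U{\left(6 \cdot 5 \right)} o{\left(O \right)} = \left(-7 + \frac{7}{6 \cdot 5}\right) \left(-74\right) = \left(-7 + \frac{7}{30}\right) \left(-74\right) = \left(- \frac{203}{30}\right) \left(-74\right) = \frac{7511}{15}$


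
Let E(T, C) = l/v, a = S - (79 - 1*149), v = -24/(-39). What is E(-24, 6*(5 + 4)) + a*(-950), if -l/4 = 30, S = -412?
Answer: 324705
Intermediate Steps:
l = -120 (l = -4*30 = -120)
v = 8/13 (v = -24*(-1/39) = 8/13 ≈ 0.61539)
a = -342 (a = -412 - (79 - 1*149) = -412 - (79 - 149) = -412 - 1*(-70) = -412 + 70 = -342)
E(T, C) = -195 (E(T, C) = -120/8/13 = -120*13/8 = -195)
E(-24, 6*(5 + 4)) + a*(-950) = -195 - 342*(-950) = -195 + 324900 = 324705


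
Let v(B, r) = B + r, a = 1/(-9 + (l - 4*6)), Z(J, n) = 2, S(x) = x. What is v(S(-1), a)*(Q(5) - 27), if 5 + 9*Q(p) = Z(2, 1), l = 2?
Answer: 2624/93 ≈ 28.215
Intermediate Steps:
Q(p) = -⅓ (Q(p) = -5/9 + (⅑)*2 = -5/9 + 2/9 = -⅓)
a = -1/31 (a = 1/(-9 + (2 - 4*6)) = 1/(-9 + (2 - 24)) = 1/(-9 - 22) = 1/(-31) = -1/31 ≈ -0.032258)
v(S(-1), a)*(Q(5) - 27) = (-1 - 1/31)*(-⅓ - 27) = -32/31*(-82/3) = 2624/93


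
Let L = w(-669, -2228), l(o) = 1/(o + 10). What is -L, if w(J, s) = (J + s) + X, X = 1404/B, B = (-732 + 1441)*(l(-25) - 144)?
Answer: 4438656713/1532149 ≈ 2897.0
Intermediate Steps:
l(o) = 1/(10 + o)
B = -1532149/15 (B = (-732 + 1441)*(1/(10 - 25) - 144) = 709*(1/(-15) - 144) = 709*(-1/15 - 144) = 709*(-2161/15) = -1532149/15 ≈ -1.0214e+5)
X = -21060/1532149 (X = 1404/(-1532149/15) = 1404*(-15/1532149) = -21060/1532149 ≈ -0.013745)
w(J, s) = -21060/1532149 + J + s (w(J, s) = (J + s) - 21060/1532149 = -21060/1532149 + J + s)
L = -4438656713/1532149 (L = -21060/1532149 - 669 - 2228 = -4438656713/1532149 ≈ -2897.0)
-L = -1*(-4438656713/1532149) = 4438656713/1532149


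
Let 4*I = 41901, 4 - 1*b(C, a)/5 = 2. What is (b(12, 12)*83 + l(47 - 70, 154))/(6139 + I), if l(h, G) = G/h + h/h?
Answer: 75836/1528511 ≈ 0.049614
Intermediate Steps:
b(C, a) = 10 (b(C, a) = 20 - 5*2 = 20 - 10 = 10)
I = 41901/4 (I = (1/4)*41901 = 41901/4 ≈ 10475.)
l(h, G) = 1 + G/h (l(h, G) = G/h + 1 = 1 + G/h)
(b(12, 12)*83 + l(47 - 70, 154))/(6139 + I) = (10*83 + (154 + (47 - 70))/(47 - 70))/(6139 + 41901/4) = (830 + (154 - 23)/(-23))/(66457/4) = (830 - 1/23*131)*(4/66457) = (830 - 131/23)*(4/66457) = (18959/23)*(4/66457) = 75836/1528511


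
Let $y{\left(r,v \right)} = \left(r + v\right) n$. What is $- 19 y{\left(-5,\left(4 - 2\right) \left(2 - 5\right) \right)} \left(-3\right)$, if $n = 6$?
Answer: $-3762$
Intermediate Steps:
$y{\left(r,v \right)} = 6 r + 6 v$ ($y{\left(r,v \right)} = \left(r + v\right) 6 = 6 r + 6 v$)
$- 19 y{\left(-5,\left(4 - 2\right) \left(2 - 5\right) \right)} \left(-3\right) = - 19 \left(6 \left(-5\right) + 6 \left(4 - 2\right) \left(2 - 5\right)\right) \left(-3\right) = - 19 \left(-30 + 6 \cdot 2 \left(-3\right)\right) \left(-3\right) = - 19 \left(-30 + 6 \left(-6\right)\right) \left(-3\right) = - 19 \left(-30 - 36\right) \left(-3\right) = \left(-19\right) \left(-66\right) \left(-3\right) = 1254 \left(-3\right) = -3762$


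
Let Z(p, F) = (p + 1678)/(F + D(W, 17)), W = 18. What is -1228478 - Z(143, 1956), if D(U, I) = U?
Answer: -808339131/658 ≈ -1.2285e+6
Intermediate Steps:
Z(p, F) = (1678 + p)/(18 + F) (Z(p, F) = (p + 1678)/(F + 18) = (1678 + p)/(18 + F))
-1228478 - Z(143, 1956) = -1228478 - (1678 + 143)/(18 + 1956) = -1228478 - 1821/1974 = -1228478 - 1*607/658 = -1228478 - 607/658 = -808339131/658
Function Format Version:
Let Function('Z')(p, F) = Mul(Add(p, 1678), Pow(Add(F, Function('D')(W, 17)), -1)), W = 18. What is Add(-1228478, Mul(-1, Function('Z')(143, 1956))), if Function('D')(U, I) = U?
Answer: Rational(-808339131, 658) ≈ -1.2285e+6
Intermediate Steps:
Function('Z')(p, F) = Mul(Pow(Add(18, F), -1), Add(1678, p)) (Function('Z')(p, F) = Mul(Add(p, 1678), Pow(Add(F, 18), -1)) = Mul(Add(1678, p), Pow(Add(18, F), -1)) = Mul(Pow(Add(18, F), -1), Add(1678, p)))
Add(-1228478, Mul(-1, Function('Z')(143, 1956))) = Add(-1228478, Mul(-1, Mul(Pow(Add(18, 1956), -1), Add(1678, 143)))) = Add(-1228478, Mul(-1, Mul(Pow(1974, -1), 1821))) = Add(-1228478, Mul(-1, Mul(Rational(1, 1974), 1821))) = Add(-1228478, Mul(-1, Rational(607, 658))) = Add(-1228478, Rational(-607, 658)) = Rational(-808339131, 658)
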